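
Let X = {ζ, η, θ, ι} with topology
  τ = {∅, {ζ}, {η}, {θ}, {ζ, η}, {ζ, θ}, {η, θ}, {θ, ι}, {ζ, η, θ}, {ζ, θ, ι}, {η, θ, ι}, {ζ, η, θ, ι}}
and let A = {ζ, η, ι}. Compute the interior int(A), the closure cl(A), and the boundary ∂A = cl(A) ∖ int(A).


int(A) = {ζ, η}, cl(A) = {ζ, η, ι}, ∂A = {ι}.

Closed sets in (X, τ) are complements of opens:
  closed(X, τ) = {∅, {ζ}, {η}, {ι}, {ζ, η}, {ζ, ι}, {η, ι}, {θ, ι}, {ζ, η, ι}, {ζ, θ, ι}, {η, θ, ι}, {ζ, η, θ, ι}}.
int(A) = ⋃ {U ∈ τ : U ⊆ A}. Opens contained in A: ∅, {ζ}, {η}, {ζ, η}.
Taking the union of these: int(A) = {ζ, η}.
cl(A) = ⋂ {C closed : A ⊆ C}. Closed sets containing A: {ζ, η, ι}, {ζ, η, θ, ι}.
Intersecting these: cl(A) = {ζ, η, ι}.
∂A = cl(A) ∖ int(A) = {ζ, η, ι} ∖ {ζ, η} = {ι}.


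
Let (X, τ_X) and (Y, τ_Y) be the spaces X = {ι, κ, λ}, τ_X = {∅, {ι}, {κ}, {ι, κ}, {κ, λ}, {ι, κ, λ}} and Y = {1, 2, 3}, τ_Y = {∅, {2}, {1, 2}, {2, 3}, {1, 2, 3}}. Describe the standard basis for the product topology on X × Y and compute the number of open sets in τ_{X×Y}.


Basis B = {∅ × ∅, {ι} × {2}, {κ} × {2}, {ι} × {1, 2}, {ι} × {2, 3}, {ι, κ} × {2}, {κ} × {1, 2}, {κ} × {2, 3}, {κ, λ} × {2}, {ι} × {1, 2, 3}, {ι, κ, λ} × {2}, {κ} × {1, 2, 3}, {ι, κ} × {1, 2}, {ι, κ} × {2, 3}, {κ, λ} × {1, 2}, {κ, λ} × {2, 3}, {ι, κ} × {1, 2, 3}, {ι, κ, λ} × {1, 2}, {ι, κ, λ} × {2, 3}, {κ, λ} × {1, 2, 3}, {ι, κ, λ} × {1, 2, 3}}; |τ_{X×Y}| = 70.

Enumerate products U × V with U ∈ τ_X, V ∈ τ_Y (deduplicated):
  ∅ × ∅ = {} (∅)
  {ι} × {2} = {(ι,2)}
  {κ} × {2} = {(κ,2)}
  {ι} × {1, 2} = {(ι,1), (ι,2)}
  {ι} × {2, 3} = {(ι,2), (ι,3)}
  {ι, κ} × {2} = {(ι,2), (κ,2)}
  {κ} × {1, 2} = {(κ,1), (κ,2)}
  {κ} × {2, 3} = {(κ,2), (κ,3)}
  {κ, λ} × {2} = {(κ,2), (λ,2)}
  {ι} × {1, 2, 3} = {(ι,1), (ι,2), (ι,3)}
  {ι, κ, λ} × {2} = {(ι,2), (κ,2), (λ,2)}
  {κ} × {1, 2, 3} = {(κ,1), (κ,2), (κ,3)}
  {ι, κ} × {1, 2} = {(ι,1), (ι,2), (κ,1), (κ,2)}
  {ι, κ} × {2, 3} = {(ι,2), (ι,3), (κ,2), (κ,3)}
  {κ, λ} × {1, 2} = {(κ,1), (κ,2), (λ,1), (λ,2)}
  {κ, λ} × {2, 3} = {(κ,2), (κ,3), (λ,2), (λ,3)}
  {ι, κ} × {1, 2, 3} = {(ι,1), (ι,2), (ι,3), (κ,1), (κ,2), (κ,3)}
  {ι, κ, λ} × {1, 2} = {(ι,1), (ι,2), (κ,1), (κ,2), (λ,1), (λ,2)}
  {ι, κ, λ} × {2, 3} = {(ι,2), (ι,3), (κ,2), (κ,3), (λ,2), (λ,3)}
  {κ, λ} × {1, 2, 3} = {(κ,1), (κ,2), (κ,3), (λ,1), (λ,2), (λ,3)}
  {ι, κ, λ} × {1, 2, 3} = {(ι,1), (ι,2), (ι,3), (κ,1), (κ,2), (κ,3), (λ,1), (λ,2), (λ,3)}
These 21 distinct sets form the basis B.
Close under arbitrary unions to get τ_{X×Y}; counting gives |τ_{X×Y}| = 70.


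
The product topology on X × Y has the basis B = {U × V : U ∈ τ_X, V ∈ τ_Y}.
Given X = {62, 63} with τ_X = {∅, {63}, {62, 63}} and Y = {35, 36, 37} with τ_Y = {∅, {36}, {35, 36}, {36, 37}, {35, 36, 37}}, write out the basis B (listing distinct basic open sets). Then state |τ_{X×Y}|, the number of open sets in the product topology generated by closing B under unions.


Basis B = {∅ × ∅, {63} × {36}, {62, 63} × {36}, {63} × {35, 36}, {63} × {36, 37}, {63} × {35, 36, 37}, {62, 63} × {35, 36}, {62, 63} × {36, 37}, {62, 63} × {35, 36, 37}}; |τ_{X×Y}| = 14.

Enumerate products U × V with U ∈ τ_X, V ∈ τ_Y (deduplicated):
  ∅ × ∅ = {} (∅)
  {63} × {36} = {(63,36)}
  {62, 63} × {36} = {(62,36), (63,36)}
  {63} × {35, 36} = {(63,35), (63,36)}
  {63} × {36, 37} = {(63,36), (63,37)}
  {63} × {35, 36, 37} = {(63,35), (63,36), (63,37)}
  {62, 63} × {35, 36} = {(62,35), (62,36), (63,35), (63,36)}
  {62, 63} × {36, 37} = {(62,36), (62,37), (63,36), (63,37)}
  {62, 63} × {35, 36, 37} = {(62,35), (62,36), (62,37), (63,35), (63,36), (63,37)}
These 9 distinct sets form the basis B.
Close under arbitrary unions to get τ_{X×Y}; counting gives |τ_{X×Y}| = 14.


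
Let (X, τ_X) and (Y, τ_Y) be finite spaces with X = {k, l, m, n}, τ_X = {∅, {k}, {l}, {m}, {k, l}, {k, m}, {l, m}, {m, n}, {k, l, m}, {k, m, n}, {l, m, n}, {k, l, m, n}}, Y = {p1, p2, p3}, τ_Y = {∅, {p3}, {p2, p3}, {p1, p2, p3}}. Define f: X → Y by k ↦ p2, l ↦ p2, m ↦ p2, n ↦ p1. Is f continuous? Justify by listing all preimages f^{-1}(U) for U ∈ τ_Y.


f IS continuous.

Compute f^{-1}(U) for each U ∈ τ_Y:
  U = ∅: f^{-1}(U) = ∅ ∈ τ_X ✓.
  U = {p3}: f^{-1}(U) = ∅ ∈ τ_X ✓.
  U = {p2, p3}: f^{-1}(U) = {k, l, m} ∈ τ_X ✓.
  U = {p1, p2, p3}: f^{-1}(U) = {k, l, m, n} ∈ τ_X ✓.
Every preimage lies in τ_X, so f IS continuous.


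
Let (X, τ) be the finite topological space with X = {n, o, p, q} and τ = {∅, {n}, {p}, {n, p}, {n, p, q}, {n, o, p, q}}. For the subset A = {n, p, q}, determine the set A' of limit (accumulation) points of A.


A' = {o, q}

For each x ∈ X, list the open sets U ∈ τ with x ∈ U, then check whether U ∩ (A ∖ {x}) ≠ ∅ for every such U.
  x = n: open {n} ∋ x has {n} ∩ (A ∖ {n}) = ∅, so x is NOT a limit point.
  x = o: opens ∋ x are {n, o, p, q}; each meets A ∖ {o}, so x IS a limit point.
  x = p: open {p} ∋ x has {p} ∩ (A ∖ {p}) = ∅, so x is NOT a limit point.
  x = q: opens ∋ x are {n, p, q}, {n, o, p, q}; each meets A ∖ {q}, so x IS a limit point.
Collecting: A' = {o, q}.


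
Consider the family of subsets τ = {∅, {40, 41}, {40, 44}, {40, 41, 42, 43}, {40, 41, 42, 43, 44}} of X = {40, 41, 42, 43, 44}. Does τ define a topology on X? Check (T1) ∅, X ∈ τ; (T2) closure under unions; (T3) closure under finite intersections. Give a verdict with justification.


τ is NOT a topology on X.

Axiom (T1): ∅ ∈ τ? Yes; X ∈ τ? Yes.
Axiom (T2/T3): check pairwise unions and intersections of members of τ.
Counterexample for (T3): {40, 41} ∩ {40, 44} = {40} ∉ τ. Therefore τ is NOT a topology.


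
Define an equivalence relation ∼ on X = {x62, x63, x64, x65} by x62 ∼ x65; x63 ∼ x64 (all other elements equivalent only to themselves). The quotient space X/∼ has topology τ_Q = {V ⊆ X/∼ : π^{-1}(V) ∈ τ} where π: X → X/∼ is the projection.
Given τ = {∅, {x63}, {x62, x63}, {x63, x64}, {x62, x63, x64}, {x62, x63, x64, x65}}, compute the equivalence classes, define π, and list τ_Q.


X/∼ = {[x62=x65], [x63=x64]}; |τ_Q| = 3.

Equivalence classes: [x62=x65], [x63=x64].
Quotient map π: X → X/∼ sends x62 ↦ [x62=x65], x63 ↦ [x63=x64], x64 ↦ [x63=x64], x65 ↦ [x62=x65].
For each subset V ⊆ X/∼, compute π^{-1}(V) ⊆ X and check whether π^{-1}(V) ∈ τ. V is open in τ_Q iff π^{-1}(V) ∈ τ.
  V = {}: π^{-1}(V) = ∅ ∈ τ ✓.
  V = {[x62=x65]}: π^{-1}(V) = {x62, x65} ∉ τ ✗.
  V = {[x63=x64]}: π^{-1}(V) = {x63, x64} ∈ τ ✓.
  V = {[x62=x65], [x63=x64]}: π^{-1}(V) = {x62, x63, x64, x65} ∈ τ ✓.
Open sets in the quotient: τ_Q = {{}, {[x63=x64]}, {[x62=x65], [x63=x64]}} (3 elements).


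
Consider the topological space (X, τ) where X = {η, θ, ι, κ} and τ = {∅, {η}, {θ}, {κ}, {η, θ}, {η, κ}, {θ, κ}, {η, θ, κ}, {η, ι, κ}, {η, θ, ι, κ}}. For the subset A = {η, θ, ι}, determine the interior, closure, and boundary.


int(A) = {η, θ}, cl(A) = {η, θ, ι}, ∂A = {ι}.

Closed sets in (X, τ) are complements of opens:
  closed(X, τ) = {∅, {θ}, {ι}, {η, ι}, {θ, ι}, {ι, κ}, {η, θ, ι}, {η, ι, κ}, {θ, ι, κ}, {η, θ, ι, κ}}.
int(A) = ⋃ {U ∈ τ : U ⊆ A}. Opens contained in A: ∅, {η}, {θ}, {η, θ}.
Taking the union of these: int(A) = {η, θ}.
cl(A) = ⋂ {C closed : A ⊆ C}. Closed sets containing A: {η, θ, ι}, {η, θ, ι, κ}.
Intersecting these: cl(A) = {η, θ, ι}.
∂A = cl(A) ∖ int(A) = {η, θ, ι} ∖ {η, θ} = {ι}.


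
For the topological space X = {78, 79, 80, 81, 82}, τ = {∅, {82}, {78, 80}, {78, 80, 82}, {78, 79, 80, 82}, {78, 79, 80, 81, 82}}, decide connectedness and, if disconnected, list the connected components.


(X, τ) is connected.

Find clopen sets (U ∈ τ with X ∖ U ∈ τ):
  U = ∅, X ∖ U = {78, 79, 80, 81, 82} — both open, so U is clopen.
  U = {78, 79, 80, 81, 82}, X ∖ U = ∅ — both open, so U is clopen.
Only trivial clopens (∅ and X) exist, so (X, τ) is connected.
Compute connected components by grouping points that agree on all clopens:
  component: {78, 79, 80, 81, 82}


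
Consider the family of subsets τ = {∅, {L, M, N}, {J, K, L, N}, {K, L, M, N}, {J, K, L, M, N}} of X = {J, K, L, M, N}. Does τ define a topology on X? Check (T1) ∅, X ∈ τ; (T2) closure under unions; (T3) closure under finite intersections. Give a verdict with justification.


τ is NOT a topology on X.

Axiom (T1): ∅ ∈ τ? Yes; X ∈ τ? Yes.
Axiom (T2/T3): check pairwise unions and intersections of members of τ.
Counterexample for (T3): {L, M, N} ∩ {J, K, L, N} = {L, N} ∉ τ. Therefore τ is NOT a topology.


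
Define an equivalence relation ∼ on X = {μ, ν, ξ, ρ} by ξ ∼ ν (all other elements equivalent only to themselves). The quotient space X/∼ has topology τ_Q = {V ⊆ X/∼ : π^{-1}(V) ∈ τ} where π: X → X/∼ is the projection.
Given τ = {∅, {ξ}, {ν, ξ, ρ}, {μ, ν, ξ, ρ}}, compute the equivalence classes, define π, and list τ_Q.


X/∼ = {[μ], [ν=ξ], [ρ]}; |τ_Q| = 3.

Equivalence classes: [μ], [ν=ξ], [ρ].
Quotient map π: X → X/∼ sends μ ↦ [μ], ν ↦ [ν=ξ], ξ ↦ [ν=ξ], ρ ↦ [ρ].
For each subset V ⊆ X/∼, compute π^{-1}(V) ⊆ X and check whether π^{-1}(V) ∈ τ. V is open in τ_Q iff π^{-1}(V) ∈ τ.
  V = {}: π^{-1}(V) = ∅ ∈ τ ✓.
  V = {[μ]}: π^{-1}(V) = {μ} ∉ τ ✗.
  V = {[ν=ξ]}: π^{-1}(V) = {ν, ξ} ∉ τ ✗.
  V = {[μ], [ν=ξ]}: π^{-1}(V) = {μ, ν, ξ} ∉ τ ✗.
  V = {[ρ]}: π^{-1}(V) = {ρ} ∉ τ ✗.
  V = {[μ], [ρ]}: π^{-1}(V) = {μ, ρ} ∉ τ ✗.
  V = {[ν=ξ], [ρ]}: π^{-1}(V) = {ν, ξ, ρ} ∈ τ ✓.
  V = {[μ], [ν=ξ], [ρ]}: π^{-1}(V) = {μ, ν, ξ, ρ} ∈ τ ✓.
Open sets in the quotient: τ_Q = {{}, {[ν=ξ], [ρ]}, {[μ], [ν=ξ], [ρ]}} (3 elements).


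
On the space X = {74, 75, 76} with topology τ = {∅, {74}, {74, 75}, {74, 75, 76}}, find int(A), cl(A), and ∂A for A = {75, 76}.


int(A) = ∅, cl(A) = {75, 76}, ∂A = {75, 76}.

Closed sets in (X, τ) are complements of opens:
  closed(X, τ) = {∅, {76}, {75, 76}, {74, 75, 76}}.
int(A) = ⋃ {U ∈ τ : U ⊆ A}. Opens contained in A: ∅.
Taking the union of these: int(A) = ∅.
cl(A) = ⋂ {C closed : A ⊆ C}. Closed sets containing A: {75, 76}, {74, 75, 76}.
Intersecting these: cl(A) = {75, 76}.
∂A = cl(A) ∖ int(A) = {75, 76} ∖ ∅ = {75, 76}.


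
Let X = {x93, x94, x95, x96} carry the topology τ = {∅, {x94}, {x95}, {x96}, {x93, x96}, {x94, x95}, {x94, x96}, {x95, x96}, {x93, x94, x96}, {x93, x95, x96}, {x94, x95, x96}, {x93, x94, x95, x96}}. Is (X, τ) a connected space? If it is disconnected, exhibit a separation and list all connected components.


(X, τ) is disconnected; components = [{x94}, {x95}, {x93, x96}].

Find clopen sets (U ∈ τ with X ∖ U ∈ τ):
  U = ∅, X ∖ U = {x93, x94, x95, x96} — both open, so U is clopen.
  U = {x94}, X ∖ U = {x93, x95, x96} — both open, so U is clopen.
  U = {x95}, X ∖ U = {x93, x94, x96} — both open, so U is clopen.
  U = {x93, x96}, X ∖ U = {x94, x95} — both open, so U is clopen.
  U = {x94, x95}, X ∖ U = {x93, x96} — both open, so U is clopen.
  U = {x93, x94, x96}, X ∖ U = {x95} — both open, so U is clopen.
  U = {x93, x95, x96}, X ∖ U = {x94} — both open, so U is clopen.
  U = {x93, x94, x95, x96}, X ∖ U = ∅ — both open, so U is clopen.
Nontrivial clopen(s) exist: e.g. {x94}. So (X, τ) is disconnected.
Compute connected components by grouping points that agree on all clopens:
  component: {x94}
  component: {x95}
  component: {x93, x96}


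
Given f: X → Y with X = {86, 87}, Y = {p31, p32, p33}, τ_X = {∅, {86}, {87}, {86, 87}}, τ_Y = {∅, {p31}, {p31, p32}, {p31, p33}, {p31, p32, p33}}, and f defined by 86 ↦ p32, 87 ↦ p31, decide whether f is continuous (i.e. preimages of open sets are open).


f IS continuous.

Compute f^{-1}(U) for each U ∈ τ_Y:
  U = ∅: f^{-1}(U) = ∅ ∈ τ_X ✓.
  U = {p31}: f^{-1}(U) = {87} ∈ τ_X ✓.
  U = {p31, p32}: f^{-1}(U) = {86, 87} ∈ τ_X ✓.
  U = {p31, p33}: f^{-1}(U) = {87} ∈ τ_X ✓.
  U = {p31, p32, p33}: f^{-1}(U) = {86, 87} ∈ τ_X ✓.
Every preimage lies in τ_X, so f IS continuous.


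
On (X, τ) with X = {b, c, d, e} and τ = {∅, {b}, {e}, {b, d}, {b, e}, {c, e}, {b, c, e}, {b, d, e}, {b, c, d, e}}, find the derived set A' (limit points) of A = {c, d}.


A' = ∅

For each x ∈ X, list the open sets U ∈ τ with x ∈ U, then check whether U ∩ (A ∖ {x}) ≠ ∅ for every such U.
  x = b: open {b} ∋ x has {b} ∩ (A ∖ {b}) = ∅, so x is NOT a limit point.
  x = c: open {c, e} ∋ x has {c, e} ∩ (A ∖ {c}) = ∅, so x is NOT a limit point.
  x = d: open {b, d} ∋ x has {b, d} ∩ (A ∖ {d}) = ∅, so x is NOT a limit point.
  x = e: open {e} ∋ x has {e} ∩ (A ∖ {e}) = ∅, so x is NOT a limit point.
Collecting: A' = ∅.


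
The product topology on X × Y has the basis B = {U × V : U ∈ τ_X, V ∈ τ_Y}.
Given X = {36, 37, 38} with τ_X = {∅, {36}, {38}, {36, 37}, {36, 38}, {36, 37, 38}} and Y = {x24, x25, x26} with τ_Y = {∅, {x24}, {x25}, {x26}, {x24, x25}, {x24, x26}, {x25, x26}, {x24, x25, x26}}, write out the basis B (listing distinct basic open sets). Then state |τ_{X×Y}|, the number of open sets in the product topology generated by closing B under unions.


Basis B = {∅ × ∅, {36} × {x24}, {36} × {x25}, {36} × {x26}, {38} × {x24}, {38} × {x25}, {38} × {x26}, {36} × {x24, x25}, {36} × {x24, x26}, {36, 37} × {x24}, {36, 38} × {x24}, {36} × {x25, x26}, {36, 37} × {x25}, {36, 38} × {x25}, {36, 37} × {x26}, {36, 38} × {x26}, {38} × {x24, x25}, {38} × {x24, x26}, {38} × {x25, x26}, {36} × {x24, x25, x26}, {36, 37, 38} × {x24}, {36, 37, 38} × {x25}, {36, 37, 38} × {x26}, {38} × {x24, x25, x26}, {36, 37} × {x24, x25}, {36, 38} × {x24, x25}, {36, 37} × {x24, x26}, {36, 38} × {x24, x26}, {36, 37} × {x25, x26}, {36, 38} × {x25, x26}, {36, 37} × {x24, x25, x26}, {36, 38} × {x24, x25, x26}, {36, 37, 38} × {x24, x25}, {36, 37, 38} × {x24, x26}, {36, 37, 38} × {x25, x26}, {36, 37, 38} × {x24, x25, x26}}; |τ_{X×Y}| = 216.

Enumerate products U × V with U ∈ τ_X, V ∈ τ_Y (deduplicated):
  ∅ × ∅ = {} (∅)
  {36} × {x24} = {(36,x24)}
  {36} × {x25} = {(36,x25)}
  {36} × {x26} = {(36,x26)}
  {38} × {x24} = {(38,x24)}
  {38} × {x25} = {(38,x25)}
  {38} × {x26} = {(38,x26)}
  {36} × {x24, x25} = {(36,x24), (36,x25)}
  {36} × {x24, x26} = {(36,x24), (36,x26)}
  {36, 37} × {x24} = {(36,x24), (37,x24)}
  {36, 38} × {x24} = {(36,x24), (38,x24)}
  {36} × {x25, x26} = {(36,x25), (36,x26)}
  {36, 37} × {x25} = {(36,x25), (37,x25)}
  {36, 38} × {x25} = {(36,x25), (38,x25)}
  {36, 37} × {x26} = {(36,x26), (37,x26)}
  {36, 38} × {x26} = {(36,x26), (38,x26)}
  {38} × {x24, x25} = {(38,x24), (38,x25)}
  {38} × {x24, x26} = {(38,x24), (38,x26)}
  {38} × {x25, x26} = {(38,x25), (38,x26)}
  {36} × {x24, x25, x26} = {(36,x24), (36,x25), (36,x26)}
  {36, 37, 38} × {x24} = {(36,x24), (37,x24), (38,x24)}
  {36, 37, 38} × {x25} = {(36,x25), (37,x25), (38,x25)}
  {36, 37, 38} × {x26} = {(36,x26), (37,x26), (38,x26)}
  {38} × {x24, x25, x26} = {(38,x24), (38,x25), (38,x26)}
  {36, 37} × {x24, x25} = {(36,x24), (36,x25), (37,x24), (37,x25)}
  {36, 38} × {x24, x25} = {(36,x24), (36,x25), (38,x24), (38,x25)}
  {36, 37} × {x24, x26} = {(36,x24), (36,x26), (37,x24), (37,x26)}
  {36, 38} × {x24, x26} = {(36,x24), (36,x26), (38,x24), (38,x26)}
  {36, 37} × {x25, x26} = {(36,x25), (36,x26), (37,x25), (37,x26)}
  {36, 38} × {x25, x26} = {(36,x25), (36,x26), (38,x25), (38,x26)}
  {36, 37} × {x24, x25, x26} = {(36,x24), (36,x25), (36,x26), (37,x24), (37,x25), (37,x26)}
  {36, 38} × {x24, x25, x26} = {(36,x24), (36,x25), (36,x26), (38,x24), (38,x25), (38,x26)}
  {36, 37, 38} × {x24, x25} = {(36,x24), (36,x25), (37,x24), (37,x25), (38,x24), (38,x25)}
  {36, 37, 38} × {x24, x26} = {(36,x24), (36,x26), (37,x24), (37,x26), (38,x24), (38,x26)}
  {36, 37, 38} × {x25, x26} = {(36,x25), (36,x26), (37,x25), (37,x26), (38,x25), (38,x26)}
  {36, 37, 38} × {x24, x25, x26} = {(36,x24), (36,x25), (36,x26), (37,x24), (37,x25), (37,x26), (38,x24), (38,x25), (38,x26)}
These 36 distinct sets form the basis B.
Close under arbitrary unions to get τ_{X×Y}; counting gives |τ_{X×Y}| = 216.


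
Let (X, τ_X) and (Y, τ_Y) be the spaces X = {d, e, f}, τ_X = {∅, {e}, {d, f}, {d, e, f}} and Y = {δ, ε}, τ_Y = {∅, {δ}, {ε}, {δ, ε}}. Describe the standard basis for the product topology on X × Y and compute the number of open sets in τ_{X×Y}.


Basis B = {∅ × ∅, {e} × {δ}, {e} × {ε}, {d, f} × {δ}, {d, f} × {ε}, {e} × {δ, ε}, {d, e, f} × {δ}, {d, e, f} × {ε}, {d, f} × {δ, ε}, {d, e, f} × {δ, ε}}; |τ_{X×Y}| = 16.

Enumerate products U × V with U ∈ τ_X, V ∈ τ_Y (deduplicated):
  ∅ × ∅ = {} (∅)
  {e} × {δ} = {(e,δ)}
  {e} × {ε} = {(e,ε)}
  {d, f} × {δ} = {(d,δ), (f,δ)}
  {d, f} × {ε} = {(d,ε), (f,ε)}
  {e} × {δ, ε} = {(e,δ), (e,ε)}
  {d, e, f} × {δ} = {(d,δ), (e,δ), (f,δ)}
  {d, e, f} × {ε} = {(d,ε), (e,ε), (f,ε)}
  {d, f} × {δ, ε} = {(d,δ), (d,ε), (f,δ), (f,ε)}
  {d, e, f} × {δ, ε} = {(d,δ), (d,ε), (e,δ), (e,ε), (f,δ), (f,ε)}
These 10 distinct sets form the basis B.
Close under arbitrary unions to get τ_{X×Y}; counting gives |τ_{X×Y}| = 16.


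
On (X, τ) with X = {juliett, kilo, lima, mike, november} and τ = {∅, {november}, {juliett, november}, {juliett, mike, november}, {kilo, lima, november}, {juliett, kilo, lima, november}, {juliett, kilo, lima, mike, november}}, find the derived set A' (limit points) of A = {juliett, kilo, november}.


A' = {juliett, kilo, lima, mike}

For each x ∈ X, list the open sets U ∈ τ with x ∈ U, then check whether U ∩ (A ∖ {x}) ≠ ∅ for every such U.
  x = juliett: opens ∋ x are {juliett, november}, {juliett, mike, november}, {juliett, kilo, lima, november}, {juliett, kilo, lima, mike, november}; each meets A ∖ {juliett}, so x IS a limit point.
  x = kilo: opens ∋ x are {kilo, lima, november}, {juliett, kilo, lima, november}, {juliett, kilo, lima, mike, november}; each meets A ∖ {kilo}, so x IS a limit point.
  x = lima: opens ∋ x are {kilo, lima, november}, {juliett, kilo, lima, november}, {juliett, kilo, lima, mike, november}; each meets A ∖ {lima}, so x IS a limit point.
  x = mike: opens ∋ x are {juliett, mike, november}, {juliett, kilo, lima, mike, november}; each meets A ∖ {mike}, so x IS a limit point.
  x = november: open {november} ∋ x has {november} ∩ (A ∖ {november}) = ∅, so x is NOT a limit point.
Collecting: A' = {juliett, kilo, lima, mike}.


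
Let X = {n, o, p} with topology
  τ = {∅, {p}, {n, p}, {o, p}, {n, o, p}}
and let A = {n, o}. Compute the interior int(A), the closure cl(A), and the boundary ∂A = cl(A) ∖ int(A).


int(A) = ∅, cl(A) = {n, o}, ∂A = {n, o}.

Closed sets in (X, τ) are complements of opens:
  closed(X, τ) = {∅, {n}, {o}, {n, o}, {n, o, p}}.
int(A) = ⋃ {U ∈ τ : U ⊆ A}. Opens contained in A: ∅.
Taking the union of these: int(A) = ∅.
cl(A) = ⋂ {C closed : A ⊆ C}. Closed sets containing A: {n, o}, {n, o, p}.
Intersecting these: cl(A) = {n, o}.
∂A = cl(A) ∖ int(A) = {n, o} ∖ ∅ = {n, o}.


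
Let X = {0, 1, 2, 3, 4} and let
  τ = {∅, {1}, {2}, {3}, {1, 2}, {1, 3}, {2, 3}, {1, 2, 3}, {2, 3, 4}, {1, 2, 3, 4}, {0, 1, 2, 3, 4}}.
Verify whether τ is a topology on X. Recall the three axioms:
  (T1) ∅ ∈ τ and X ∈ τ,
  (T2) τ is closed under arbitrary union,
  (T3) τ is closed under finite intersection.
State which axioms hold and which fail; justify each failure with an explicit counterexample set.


τ IS a topology on X.

Axiom (T1): ∅ ∈ τ? Yes; X ∈ τ? Yes.
Axiom (T2/T3): check pairwise unions and intersections of members of τ.
All pairwise intersections and unions checked — each lies in τ. Therefore τ satisfies (T1), (T2), (T3): it IS a topology on X.


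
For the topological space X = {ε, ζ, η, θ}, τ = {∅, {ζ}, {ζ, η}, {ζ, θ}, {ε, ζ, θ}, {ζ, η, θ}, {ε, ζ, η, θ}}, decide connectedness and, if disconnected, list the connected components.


(X, τ) is connected.

Find clopen sets (U ∈ τ with X ∖ U ∈ τ):
  U = ∅, X ∖ U = {ε, ζ, η, θ} — both open, so U is clopen.
  U = {ε, ζ, η, θ}, X ∖ U = ∅ — both open, so U is clopen.
Only trivial clopens (∅ and X) exist, so (X, τ) is connected.
Compute connected components by grouping points that agree on all clopens:
  component: {ε, ζ, η, θ}


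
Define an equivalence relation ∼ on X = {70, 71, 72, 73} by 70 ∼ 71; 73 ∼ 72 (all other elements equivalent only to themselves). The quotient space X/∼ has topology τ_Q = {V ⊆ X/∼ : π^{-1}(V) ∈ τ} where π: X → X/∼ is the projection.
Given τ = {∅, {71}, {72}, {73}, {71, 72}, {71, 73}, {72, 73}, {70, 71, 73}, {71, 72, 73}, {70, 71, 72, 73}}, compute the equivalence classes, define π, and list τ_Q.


X/∼ = {[70=71], [72=73]}; |τ_Q| = 3.

Equivalence classes: [70=71], [72=73].
Quotient map π: X → X/∼ sends 70 ↦ [70=71], 71 ↦ [70=71], 72 ↦ [72=73], 73 ↦ [72=73].
For each subset V ⊆ X/∼, compute π^{-1}(V) ⊆ X and check whether π^{-1}(V) ∈ τ. V is open in τ_Q iff π^{-1}(V) ∈ τ.
  V = {}: π^{-1}(V) = ∅ ∈ τ ✓.
  V = {[70=71]}: π^{-1}(V) = {70, 71} ∉ τ ✗.
  V = {[72=73]}: π^{-1}(V) = {72, 73} ∈ τ ✓.
  V = {[70=71], [72=73]}: π^{-1}(V) = {70, 71, 72, 73} ∈ τ ✓.
Open sets in the quotient: τ_Q = {{}, {[72=73]}, {[70=71], [72=73]}} (3 elements).


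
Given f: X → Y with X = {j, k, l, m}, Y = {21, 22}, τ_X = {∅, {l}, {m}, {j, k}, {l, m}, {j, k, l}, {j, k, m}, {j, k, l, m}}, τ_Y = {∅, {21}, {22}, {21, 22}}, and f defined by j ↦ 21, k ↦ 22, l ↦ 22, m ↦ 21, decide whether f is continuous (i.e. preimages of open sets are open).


f is NOT continuous.

Compute f^{-1}(U) for each U ∈ τ_Y:
  U = ∅: f^{-1}(U) = ∅ ∈ τ_X ✓.
  U = {21}: f^{-1}(U) = {j, m} ∉ τ_X ✗.
  U = {22}: f^{-1}(U) = {k, l} ∉ τ_X ✗.
  U = {21, 22}: f^{-1}(U) = {j, k, l, m} ∈ τ_X ✓.
Found U = {21} with f^{-1}(U) = {j, m} not in τ_X. Therefore f is NOT continuous.


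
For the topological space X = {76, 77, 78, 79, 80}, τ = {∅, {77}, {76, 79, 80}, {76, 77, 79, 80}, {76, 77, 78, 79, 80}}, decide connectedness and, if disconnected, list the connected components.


(X, τ) is connected.

Find clopen sets (U ∈ τ with X ∖ U ∈ τ):
  U = ∅, X ∖ U = {76, 77, 78, 79, 80} — both open, so U is clopen.
  U = {76, 77, 78, 79, 80}, X ∖ U = ∅ — both open, so U is clopen.
Only trivial clopens (∅ and X) exist, so (X, τ) is connected.
Compute connected components by grouping points that agree on all clopens:
  component: {76, 77, 78, 79, 80}


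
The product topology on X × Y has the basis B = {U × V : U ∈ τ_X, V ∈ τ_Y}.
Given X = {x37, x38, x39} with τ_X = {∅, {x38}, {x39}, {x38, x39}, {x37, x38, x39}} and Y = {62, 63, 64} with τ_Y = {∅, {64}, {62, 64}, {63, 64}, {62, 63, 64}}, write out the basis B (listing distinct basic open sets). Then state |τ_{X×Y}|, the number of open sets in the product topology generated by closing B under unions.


Basis B = {∅ × ∅, {x38} × {64}, {x39} × {64}, {x38} × {62, 64}, {x38} × {63, 64}, {x38, x39} × {64}, {x39} × {62, 64}, {x39} × {63, 64}, {x37, x38, x39} × {64}, {x38} × {62, 63, 64}, {x39} × {62, 63, 64}, {x38, x39} × {62, 64}, {x38, x39} × {63, 64}, {x37, x38, x39} × {62, 64}, {x37, x38, x39} × {63, 64}, {x38, x39} × {62, 63, 64}, {x37, x38, x39} × {62, 63, 64}}; |τ_{X×Y}| = 50.

Enumerate products U × V with U ∈ τ_X, V ∈ τ_Y (deduplicated):
  ∅ × ∅ = {} (∅)
  {x38} × {64} = {(x38,64)}
  {x39} × {64} = {(x39,64)}
  {x38} × {62, 64} = {(x38,62), (x38,64)}
  {x38} × {63, 64} = {(x38,63), (x38,64)}
  {x38, x39} × {64} = {(x38,64), (x39,64)}
  {x39} × {62, 64} = {(x39,62), (x39,64)}
  {x39} × {63, 64} = {(x39,63), (x39,64)}
  {x37, x38, x39} × {64} = {(x37,64), (x38,64), (x39,64)}
  {x38} × {62, 63, 64} = {(x38,62), (x38,63), (x38,64)}
  {x39} × {62, 63, 64} = {(x39,62), (x39,63), (x39,64)}
  {x38, x39} × {62, 64} = {(x38,62), (x38,64), (x39,62), (x39,64)}
  {x38, x39} × {63, 64} = {(x38,63), (x38,64), (x39,63), (x39,64)}
  {x37, x38, x39} × {62, 64} = {(x37,62), (x37,64), (x38,62), (x38,64), (x39,62), (x39,64)}
  {x37, x38, x39} × {63, 64} = {(x37,63), (x37,64), (x38,63), (x38,64), (x39,63), (x39,64)}
  {x38, x39} × {62, 63, 64} = {(x38,62), (x38,63), (x38,64), (x39,62), (x39,63), (x39,64)}
  {x37, x38, x39} × {62, 63, 64} = {(x37,62), (x37,63), (x37,64), (x38,62), (x38,63), (x38,64), (x39,62), (x39,63), (x39,64)}
These 17 distinct sets form the basis B.
Close under arbitrary unions to get τ_{X×Y}; counting gives |τ_{X×Y}| = 50.


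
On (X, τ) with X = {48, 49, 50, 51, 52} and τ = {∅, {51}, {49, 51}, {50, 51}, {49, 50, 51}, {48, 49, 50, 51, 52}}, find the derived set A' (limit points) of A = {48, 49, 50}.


A' = {48, 52}

For each x ∈ X, list the open sets U ∈ τ with x ∈ U, then check whether U ∩ (A ∖ {x}) ≠ ∅ for every such U.
  x = 48: opens ∋ x are {48, 49, 50, 51, 52}; each meets A ∖ {48}, so x IS a limit point.
  x = 49: open {49, 51} ∋ x has {49, 51} ∩ (A ∖ {49}) = ∅, so x is NOT a limit point.
  x = 50: open {50, 51} ∋ x has {50, 51} ∩ (A ∖ {50}) = ∅, so x is NOT a limit point.
  x = 51: open {51} ∋ x has {51} ∩ (A ∖ {51}) = ∅, so x is NOT a limit point.
  x = 52: opens ∋ x are {48, 49, 50, 51, 52}; each meets A ∖ {52}, so x IS a limit point.
Collecting: A' = {48, 52}.


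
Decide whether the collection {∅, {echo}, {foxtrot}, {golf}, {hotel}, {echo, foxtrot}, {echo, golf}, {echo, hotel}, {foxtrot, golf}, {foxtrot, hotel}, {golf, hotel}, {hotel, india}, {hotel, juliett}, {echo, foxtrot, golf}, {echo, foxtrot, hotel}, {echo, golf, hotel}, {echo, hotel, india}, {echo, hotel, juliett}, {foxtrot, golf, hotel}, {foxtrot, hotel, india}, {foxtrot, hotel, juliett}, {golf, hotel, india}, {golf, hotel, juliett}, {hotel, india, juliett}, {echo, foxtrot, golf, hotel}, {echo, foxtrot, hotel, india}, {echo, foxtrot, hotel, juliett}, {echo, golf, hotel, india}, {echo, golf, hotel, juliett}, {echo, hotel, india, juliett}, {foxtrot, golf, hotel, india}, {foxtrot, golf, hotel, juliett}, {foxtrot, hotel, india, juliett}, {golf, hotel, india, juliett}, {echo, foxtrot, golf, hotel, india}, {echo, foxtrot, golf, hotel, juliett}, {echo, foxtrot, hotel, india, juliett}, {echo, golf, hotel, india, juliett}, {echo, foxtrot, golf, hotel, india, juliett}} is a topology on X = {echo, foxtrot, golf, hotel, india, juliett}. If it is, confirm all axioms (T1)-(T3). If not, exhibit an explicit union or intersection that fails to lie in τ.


τ is NOT a topology on X.

Axiom (T1): ∅ ∈ τ? Yes; X ∈ τ? Yes.
Axiom (T2/T3): check pairwise unions and intersections of members of τ.
Counterexample for (T2): {foxtrot} ∪ {golf, hotel, india, juliett} = {foxtrot, golf, hotel, india, juliett} ∉ τ. Therefore τ is NOT a topology.


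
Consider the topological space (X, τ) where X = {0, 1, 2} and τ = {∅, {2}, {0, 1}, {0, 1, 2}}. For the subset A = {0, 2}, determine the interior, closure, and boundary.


int(A) = {2}, cl(A) = {0, 1, 2}, ∂A = {0, 1}.

Closed sets in (X, τ) are complements of opens:
  closed(X, τ) = {∅, {2}, {0, 1}, {0, 1, 2}}.
int(A) = ⋃ {U ∈ τ : U ⊆ A}. Opens contained in A: ∅, {2}.
Taking the union of these: int(A) = {2}.
cl(A) = ⋂ {C closed : A ⊆ C}. Closed sets containing A: {0, 1, 2}.
Intersecting these: cl(A) = {0, 1, 2}.
∂A = cl(A) ∖ int(A) = {0, 1, 2} ∖ {2} = {0, 1}.


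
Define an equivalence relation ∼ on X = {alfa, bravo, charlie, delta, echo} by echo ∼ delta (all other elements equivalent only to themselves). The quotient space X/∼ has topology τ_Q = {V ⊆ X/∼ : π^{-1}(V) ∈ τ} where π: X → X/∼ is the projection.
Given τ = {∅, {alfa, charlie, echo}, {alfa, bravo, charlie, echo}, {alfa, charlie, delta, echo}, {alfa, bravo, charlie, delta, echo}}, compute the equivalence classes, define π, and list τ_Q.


X/∼ = {[alfa], [bravo], [charlie], [delta=echo]}; |τ_Q| = 3.

Equivalence classes: [alfa], [bravo], [charlie], [delta=echo].
Quotient map π: X → X/∼ sends alfa ↦ [alfa], bravo ↦ [bravo], charlie ↦ [charlie], delta ↦ [delta=echo], echo ↦ [delta=echo].
For each subset V ⊆ X/∼, compute π^{-1}(V) ⊆ X and check whether π^{-1}(V) ∈ τ. V is open in τ_Q iff π^{-1}(V) ∈ τ.
  V = {}: π^{-1}(V) = ∅ ∈ τ ✓.
  V = {[alfa]}: π^{-1}(V) = {alfa} ∉ τ ✗.
  V = {[bravo]}: π^{-1}(V) = {bravo} ∉ τ ✗.
  V = {[alfa], [bravo]}: π^{-1}(V) = {alfa, bravo} ∉ τ ✗.
  V = {[charlie]}: π^{-1}(V) = {charlie} ∉ τ ✗.
  V = {[alfa], [charlie]}: π^{-1}(V) = {alfa, charlie} ∉ τ ✗.
  V = {[bravo], [charlie]}: π^{-1}(V) = {bravo, charlie} ∉ τ ✗.
  V = {[alfa], [bravo], [charlie]}: π^{-1}(V) = {alfa, bravo, charlie} ∉ τ ✗.
  V = {[delta=echo]}: π^{-1}(V) = {delta, echo} ∉ τ ✗.
  V = {[alfa], [delta=echo]}: π^{-1}(V) = {alfa, delta, echo} ∉ τ ✗.
  V = {[bravo], [delta=echo]}: π^{-1}(V) = {bravo, delta, echo} ∉ τ ✗.
  V = {[alfa], [bravo], [delta=echo]}: π^{-1}(V) = {alfa, bravo, delta, echo} ∉ τ ✗.
  V = {[charlie], [delta=echo]}: π^{-1}(V) = {charlie, delta, echo} ∉ τ ✗.
  V = {[alfa], [charlie], [delta=echo]}: π^{-1}(V) = {alfa, charlie, delta, echo} ∈ τ ✓.
  V = {[bravo], [charlie], [delta=echo]}: π^{-1}(V) = {bravo, charlie, delta, echo} ∉ τ ✗.
  V = {[alfa], [bravo], [charlie], [delta=echo]}: π^{-1}(V) = {alfa, bravo, charlie, delta, echo} ∈ τ ✓.
Open sets in the quotient: τ_Q = {{}, {[alfa], [charlie], [delta=echo]}, {[alfa], [bravo], [charlie], [delta=echo]}} (3 elements).


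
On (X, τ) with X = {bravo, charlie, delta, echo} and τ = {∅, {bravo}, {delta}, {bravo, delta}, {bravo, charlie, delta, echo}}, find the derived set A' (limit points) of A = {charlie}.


A' = {echo}

For each x ∈ X, list the open sets U ∈ τ with x ∈ U, then check whether U ∩ (A ∖ {x}) ≠ ∅ for every such U.
  x = bravo: open {bravo} ∋ x has {bravo} ∩ (A ∖ {bravo}) = ∅, so x is NOT a limit point.
  x = charlie: open {bravo, charlie, delta, echo} ∋ x has {bravo, charlie, delta, echo} ∩ (A ∖ {charlie}) = ∅, so x is NOT a limit point.
  x = delta: open {delta} ∋ x has {delta} ∩ (A ∖ {delta}) = ∅, so x is NOT a limit point.
  x = echo: opens ∋ x are {bravo, charlie, delta, echo}; each meets A ∖ {echo}, so x IS a limit point.
Collecting: A' = {echo}.


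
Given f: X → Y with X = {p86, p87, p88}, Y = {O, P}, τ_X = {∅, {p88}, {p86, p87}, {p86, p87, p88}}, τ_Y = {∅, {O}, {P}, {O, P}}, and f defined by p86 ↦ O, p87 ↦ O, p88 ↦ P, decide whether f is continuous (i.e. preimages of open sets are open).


f IS continuous.

Compute f^{-1}(U) for each U ∈ τ_Y:
  U = ∅: f^{-1}(U) = ∅ ∈ τ_X ✓.
  U = {O}: f^{-1}(U) = {p86, p87} ∈ τ_X ✓.
  U = {P}: f^{-1}(U) = {p88} ∈ τ_X ✓.
  U = {O, P}: f^{-1}(U) = {p86, p87, p88} ∈ τ_X ✓.
Every preimage lies in τ_X, so f IS continuous.


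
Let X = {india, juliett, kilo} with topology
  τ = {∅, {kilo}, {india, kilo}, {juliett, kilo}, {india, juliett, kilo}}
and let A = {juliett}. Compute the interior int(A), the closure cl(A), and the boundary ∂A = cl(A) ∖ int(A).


int(A) = ∅, cl(A) = {juliett}, ∂A = {juliett}.

Closed sets in (X, τ) are complements of opens:
  closed(X, τ) = {∅, {india}, {juliett}, {india, juliett}, {india, juliett, kilo}}.
int(A) = ⋃ {U ∈ τ : U ⊆ A}. Opens contained in A: ∅.
Taking the union of these: int(A) = ∅.
cl(A) = ⋂ {C closed : A ⊆ C}. Closed sets containing A: {juliett}, {india, juliett}, {india, juliett, kilo}.
Intersecting these: cl(A) = {juliett}.
∂A = cl(A) ∖ int(A) = {juliett} ∖ ∅ = {juliett}.


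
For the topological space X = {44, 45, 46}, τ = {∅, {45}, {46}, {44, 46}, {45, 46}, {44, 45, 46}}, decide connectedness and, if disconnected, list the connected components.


(X, τ) is disconnected; components = [{45}, {44, 46}].

Find clopen sets (U ∈ τ with X ∖ U ∈ τ):
  U = ∅, X ∖ U = {44, 45, 46} — both open, so U is clopen.
  U = {45}, X ∖ U = {44, 46} — both open, so U is clopen.
  U = {44, 46}, X ∖ U = {45} — both open, so U is clopen.
  U = {44, 45, 46}, X ∖ U = ∅ — both open, so U is clopen.
Nontrivial clopen(s) exist: e.g. {44, 46}. So (X, τ) is disconnected.
Compute connected components by grouping points that agree on all clopens:
  component: {45}
  component: {44, 46}


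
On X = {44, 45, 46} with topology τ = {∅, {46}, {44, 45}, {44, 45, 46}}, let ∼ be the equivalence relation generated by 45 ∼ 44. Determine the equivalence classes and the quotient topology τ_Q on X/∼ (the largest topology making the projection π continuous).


X/∼ = {[44=45], [46]}; |τ_Q| = 4.

Equivalence classes: [44=45], [46].
Quotient map π: X → X/∼ sends 44 ↦ [44=45], 45 ↦ [44=45], 46 ↦ [46].
For each subset V ⊆ X/∼, compute π^{-1}(V) ⊆ X and check whether π^{-1}(V) ∈ τ. V is open in τ_Q iff π^{-1}(V) ∈ τ.
  V = {}: π^{-1}(V) = ∅ ∈ τ ✓.
  V = {[44=45]}: π^{-1}(V) = {44, 45} ∈ τ ✓.
  V = {[46]}: π^{-1}(V) = {46} ∈ τ ✓.
  V = {[44=45], [46]}: π^{-1}(V) = {44, 45, 46} ∈ τ ✓.
Open sets in the quotient: τ_Q = {{}, {[44=45]}, {[46]}, {[44=45], [46]}} (4 elements).


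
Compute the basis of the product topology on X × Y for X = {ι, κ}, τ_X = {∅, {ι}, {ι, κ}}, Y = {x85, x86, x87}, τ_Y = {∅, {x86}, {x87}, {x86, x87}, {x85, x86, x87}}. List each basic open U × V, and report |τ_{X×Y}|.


Basis B = {∅ × ∅, {ι} × {x86}, {ι} × {x87}, {ι} × {x86, x87}, {ι, κ} × {x86}, {ι, κ} × {x87}, {ι} × {x85, x86, x87}, {ι, κ} × {x86, x87}, {ι, κ} × {x85, x86, x87}}; |τ_{X×Y}| = 14.

Enumerate products U × V with U ∈ τ_X, V ∈ τ_Y (deduplicated):
  ∅ × ∅ = {} (∅)
  {ι} × {x86} = {(ι,x86)}
  {ι} × {x87} = {(ι,x87)}
  {ι} × {x86, x87} = {(ι,x86), (ι,x87)}
  {ι, κ} × {x86} = {(ι,x86), (κ,x86)}
  {ι, κ} × {x87} = {(ι,x87), (κ,x87)}
  {ι} × {x85, x86, x87} = {(ι,x85), (ι,x86), (ι,x87)}
  {ι, κ} × {x86, x87} = {(ι,x86), (ι,x87), (κ,x86), (κ,x87)}
  {ι, κ} × {x85, x86, x87} = {(ι,x85), (ι,x86), (ι,x87), (κ,x85), (κ,x86), (κ,x87)}
These 9 distinct sets form the basis B.
Close under arbitrary unions to get τ_{X×Y}; counting gives |τ_{X×Y}| = 14.


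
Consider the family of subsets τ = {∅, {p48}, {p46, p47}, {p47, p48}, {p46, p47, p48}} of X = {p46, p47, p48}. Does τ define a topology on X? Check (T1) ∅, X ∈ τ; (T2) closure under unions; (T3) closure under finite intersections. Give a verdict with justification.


τ is NOT a topology on X.

Axiom (T1): ∅ ∈ τ? Yes; X ∈ τ? Yes.
Axiom (T2/T3): check pairwise unions and intersections of members of τ.
Counterexample for (T3): {p46, p47} ∩ {p47, p48} = {p47} ∉ τ. Therefore τ is NOT a topology.


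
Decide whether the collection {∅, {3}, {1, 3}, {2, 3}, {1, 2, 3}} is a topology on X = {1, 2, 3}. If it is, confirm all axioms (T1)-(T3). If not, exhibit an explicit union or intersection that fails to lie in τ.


τ IS a topology on X.

Axiom (T1): ∅ ∈ τ? Yes; X ∈ τ? Yes.
Axiom (T2/T3): check pairwise unions and intersections of members of τ.
All pairwise intersections and unions checked — each lies in τ. Therefore τ satisfies (T1), (T2), (T3): it IS a topology on X.


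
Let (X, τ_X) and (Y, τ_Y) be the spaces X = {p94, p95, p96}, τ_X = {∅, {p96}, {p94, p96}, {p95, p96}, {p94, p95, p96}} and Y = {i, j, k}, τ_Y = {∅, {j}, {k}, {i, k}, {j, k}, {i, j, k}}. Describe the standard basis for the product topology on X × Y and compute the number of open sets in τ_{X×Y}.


Basis B = {∅ × ∅, {p96} × {j}, {p96} × {k}, {p94, p96} × {j}, {p94, p96} × {k}, {p95, p96} × {j}, {p95, p96} × {k}, {p96} × {i, k}, {p96} × {j, k}, {p94, p95, p96} × {j}, {p94, p95, p96} × {k}, {p96} × {i, j, k}, {p94, p96} × {i, k}, {p94, p96} × {j, k}, {p95, p96} × {i, k}, {p95, p96} × {j, k}, {p94, p96} × {i, j, k}, {p94, p95, p96} × {i, k}, {p94, p95, p96} × {j, k}, {p95, p96} × {i, j, k}, {p94, p95, p96} × {i, j, k}}; |τ_{X×Y}| = 70.

Enumerate products U × V with U ∈ τ_X, V ∈ τ_Y (deduplicated):
  ∅ × ∅ = {} (∅)
  {p96} × {j} = {(p96,j)}
  {p96} × {k} = {(p96,k)}
  {p94, p96} × {j} = {(p94,j), (p96,j)}
  {p94, p96} × {k} = {(p94,k), (p96,k)}
  {p95, p96} × {j} = {(p95,j), (p96,j)}
  {p95, p96} × {k} = {(p95,k), (p96,k)}
  {p96} × {i, k} = {(p96,i), (p96,k)}
  {p96} × {j, k} = {(p96,j), (p96,k)}
  {p94, p95, p96} × {j} = {(p94,j), (p95,j), (p96,j)}
  {p94, p95, p96} × {k} = {(p94,k), (p95,k), (p96,k)}
  {p96} × {i, j, k} = {(p96,i), (p96,j), (p96,k)}
  {p94, p96} × {i, k} = {(p94,i), (p94,k), (p96,i), (p96,k)}
  {p94, p96} × {j, k} = {(p94,j), (p94,k), (p96,j), (p96,k)}
  {p95, p96} × {i, k} = {(p95,i), (p95,k), (p96,i), (p96,k)}
  {p95, p96} × {j, k} = {(p95,j), (p95,k), (p96,j), (p96,k)}
  {p94, p96} × {i, j, k} = {(p94,i), (p94,j), (p94,k), (p96,i), (p96,j), (p96,k)}
  {p94, p95, p96} × {i, k} = {(p94,i), (p94,k), (p95,i), (p95,k), (p96,i), (p96,k)}
  {p94, p95, p96} × {j, k} = {(p94,j), (p94,k), (p95,j), (p95,k), (p96,j), (p96,k)}
  {p95, p96} × {i, j, k} = {(p95,i), (p95,j), (p95,k), (p96,i), (p96,j), (p96,k)}
  {p94, p95, p96} × {i, j, k} = {(p94,i), (p94,j), (p94,k), (p95,i), (p95,j), (p95,k), (p96,i), (p96,j), (p96,k)}
These 21 distinct sets form the basis B.
Close under arbitrary unions to get τ_{X×Y}; counting gives |τ_{X×Y}| = 70.


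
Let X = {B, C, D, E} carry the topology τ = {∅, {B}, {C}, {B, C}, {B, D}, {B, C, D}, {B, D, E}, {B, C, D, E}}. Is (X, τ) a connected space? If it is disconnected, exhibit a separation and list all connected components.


(X, τ) is disconnected; components = [{C}, {B, D, E}].

Find clopen sets (U ∈ τ with X ∖ U ∈ τ):
  U = ∅, X ∖ U = {B, C, D, E} — both open, so U is clopen.
  U = {C}, X ∖ U = {B, D, E} — both open, so U is clopen.
  U = {B, D, E}, X ∖ U = {C} — both open, so U is clopen.
  U = {B, C, D, E}, X ∖ U = ∅ — both open, so U is clopen.
Nontrivial clopen(s) exist: e.g. {C}. So (X, τ) is disconnected.
Compute connected components by grouping points that agree on all clopens:
  component: {C}
  component: {B, D, E}


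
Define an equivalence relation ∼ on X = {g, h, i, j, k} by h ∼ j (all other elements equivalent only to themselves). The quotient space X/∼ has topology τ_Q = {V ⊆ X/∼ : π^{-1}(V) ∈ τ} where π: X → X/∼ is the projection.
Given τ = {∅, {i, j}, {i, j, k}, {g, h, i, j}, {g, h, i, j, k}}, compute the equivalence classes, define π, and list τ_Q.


X/∼ = {[g], [h=j], [i], [k]}; |τ_Q| = 3.

Equivalence classes: [g], [h=j], [i], [k].
Quotient map π: X → X/∼ sends g ↦ [g], h ↦ [h=j], i ↦ [i], j ↦ [h=j], k ↦ [k].
For each subset V ⊆ X/∼, compute π^{-1}(V) ⊆ X and check whether π^{-1}(V) ∈ τ. V is open in τ_Q iff π^{-1}(V) ∈ τ.
  V = {}: π^{-1}(V) = ∅ ∈ τ ✓.
  V = {[g]}: π^{-1}(V) = {g} ∉ τ ✗.
  V = {[h=j]}: π^{-1}(V) = {h, j} ∉ τ ✗.
  V = {[g], [h=j]}: π^{-1}(V) = {g, h, j} ∉ τ ✗.
  V = {[i]}: π^{-1}(V) = {i} ∉ τ ✗.
  V = {[g], [i]}: π^{-1}(V) = {g, i} ∉ τ ✗.
  V = {[h=j], [i]}: π^{-1}(V) = {h, i, j} ∉ τ ✗.
  V = {[g], [h=j], [i]}: π^{-1}(V) = {g, h, i, j} ∈ τ ✓.
  V = {[k]}: π^{-1}(V) = {k} ∉ τ ✗.
  V = {[g], [k]}: π^{-1}(V) = {g, k} ∉ τ ✗.
  V = {[h=j], [k]}: π^{-1}(V) = {h, j, k} ∉ τ ✗.
  V = {[g], [h=j], [k]}: π^{-1}(V) = {g, h, j, k} ∉ τ ✗.
  V = {[i], [k]}: π^{-1}(V) = {i, k} ∉ τ ✗.
  V = {[g], [i], [k]}: π^{-1}(V) = {g, i, k} ∉ τ ✗.
  V = {[h=j], [i], [k]}: π^{-1}(V) = {h, i, j, k} ∉ τ ✗.
  V = {[g], [h=j], [i], [k]}: π^{-1}(V) = {g, h, i, j, k} ∈ τ ✓.
Open sets in the quotient: τ_Q = {{}, {[g], [h=j], [i]}, {[g], [h=j], [i], [k]}} (3 elements).
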